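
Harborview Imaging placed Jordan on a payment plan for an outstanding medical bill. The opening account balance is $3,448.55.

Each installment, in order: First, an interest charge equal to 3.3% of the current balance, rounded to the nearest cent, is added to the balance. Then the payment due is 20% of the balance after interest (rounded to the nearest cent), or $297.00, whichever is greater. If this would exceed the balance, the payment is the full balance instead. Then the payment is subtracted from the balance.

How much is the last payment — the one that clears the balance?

Installment 1: opening $3,448.55; interest $113.80 → $3,562.35; payment $712.47; balance $2,849.88
Installment 2: opening $2,849.88; interest $94.05 → $2,943.93; payment $588.79; balance $2,355.14
Installment 3: opening $2,355.14; interest $77.72 → $2,432.86; payment $486.57; balance $1,946.29
Installment 4: opening $1,946.29; interest $64.23 → $2,010.52; payment $402.10; balance $1,608.42
Installment 5: opening $1,608.42; interest $53.08 → $1,661.50; payment $332.30; balance $1,329.20
Installment 6: opening $1,329.20; interest $43.86 → $1,373.06; payment $297.00; balance $1,076.06
Installment 7: opening $1,076.06; interest $35.51 → $1,111.57; payment $297.00; balance $814.57
Installment 8: opening $814.57; interest $26.88 → $841.45; payment $297.00; balance $544.45
Installment 9: opening $544.45; interest $17.97 → $562.42; payment $297.00; balance $265.42
Installment 10: opening $265.42; interest $8.76 → $274.18; payment $274.18; balance $0.00

$274.18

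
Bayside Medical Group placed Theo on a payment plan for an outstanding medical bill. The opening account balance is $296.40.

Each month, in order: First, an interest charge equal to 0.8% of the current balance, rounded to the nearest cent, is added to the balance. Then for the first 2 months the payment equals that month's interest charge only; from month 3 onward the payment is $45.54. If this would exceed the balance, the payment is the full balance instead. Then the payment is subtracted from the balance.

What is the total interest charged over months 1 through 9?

Month 1: opening $296.40; interest $2.37 → $298.77; payment $2.37; balance $296.40
Month 2: opening $296.40; interest $2.37 → $298.77; payment $2.37; balance $296.40
Month 3: opening $296.40; interest $2.37 → $298.77; payment $45.54; balance $253.23
Month 4: opening $253.23; interest $2.03 → $255.26; payment $45.54; balance $209.72
Month 5: opening $209.72; interest $1.68 → $211.40; payment $45.54; balance $165.86
Month 6: opening $165.86; interest $1.33 → $167.19; payment $45.54; balance $121.65
Month 7: opening $121.65; interest $0.97 → $122.62; payment $45.54; balance $77.08
Month 8: opening $77.08; interest $0.62 → $77.70; payment $45.54; balance $32.16
Month 9: opening $32.16; interest $0.26 → $32.42; payment $32.42; balance $0.00
Total interest: $2.37 + $2.37 + $2.37 + $2.03 + $1.68 + $1.33 + $0.97 + $0.62 + $0.26 = $14.00

$14.00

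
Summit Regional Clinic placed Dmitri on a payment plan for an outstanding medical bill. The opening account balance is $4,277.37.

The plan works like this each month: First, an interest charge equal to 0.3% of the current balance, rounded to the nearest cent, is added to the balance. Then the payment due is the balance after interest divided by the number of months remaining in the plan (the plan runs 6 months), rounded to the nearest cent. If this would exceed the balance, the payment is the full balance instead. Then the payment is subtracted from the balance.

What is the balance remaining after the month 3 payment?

$2,158.00

# | Opening | Interest | Payment | End bal
1 | $4,277.37 | $12.83 | $715.03 | $3,575.17
2 | $3,575.17 | $10.73 | $717.18 | $2,868.72
3 | $2,868.72 | $8.61 | $719.33 | $2,158.00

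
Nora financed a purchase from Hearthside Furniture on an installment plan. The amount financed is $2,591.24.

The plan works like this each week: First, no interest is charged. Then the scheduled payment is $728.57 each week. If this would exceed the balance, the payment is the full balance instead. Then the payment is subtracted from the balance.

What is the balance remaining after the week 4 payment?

Week 1: $2,591.24 − $728.57 → $1,862.67
Week 2: $1,862.67 − $728.57 → $1,134.10
Week 3: $1,134.10 − $728.57 → $405.53
Week 4: $405.53 − $405.53 → $0.00

$0.00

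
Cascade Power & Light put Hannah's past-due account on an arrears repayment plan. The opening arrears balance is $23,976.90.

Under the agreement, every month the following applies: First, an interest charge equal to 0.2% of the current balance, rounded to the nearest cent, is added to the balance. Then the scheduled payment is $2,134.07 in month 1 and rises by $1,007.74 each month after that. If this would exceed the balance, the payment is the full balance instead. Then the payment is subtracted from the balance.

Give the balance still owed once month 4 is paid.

$9,552.86

Month 1: opening $23,976.90; interest $47.95 → $24,024.85; payment $2,134.07; balance $21,890.78
Month 2: opening $21,890.78; interest $43.78 → $21,934.56; payment $3,141.81; balance $18,792.75
Month 3: opening $18,792.75; interest $37.59 → $18,830.34; payment $4,149.55; balance $14,680.79
Month 4: opening $14,680.79; interest $29.36 → $14,710.15; payment $5,157.29; balance $9,552.86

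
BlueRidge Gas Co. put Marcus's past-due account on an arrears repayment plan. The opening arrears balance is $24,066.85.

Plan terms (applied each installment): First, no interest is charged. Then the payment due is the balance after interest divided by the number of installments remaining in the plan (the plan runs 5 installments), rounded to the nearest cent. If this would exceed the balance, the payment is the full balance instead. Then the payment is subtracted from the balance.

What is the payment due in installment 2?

Installment 1: $24,066.85 − $4,813.37 → $19,253.48
Installment 2: $19,253.48 − $4,813.37 → $14,440.11

$4,813.37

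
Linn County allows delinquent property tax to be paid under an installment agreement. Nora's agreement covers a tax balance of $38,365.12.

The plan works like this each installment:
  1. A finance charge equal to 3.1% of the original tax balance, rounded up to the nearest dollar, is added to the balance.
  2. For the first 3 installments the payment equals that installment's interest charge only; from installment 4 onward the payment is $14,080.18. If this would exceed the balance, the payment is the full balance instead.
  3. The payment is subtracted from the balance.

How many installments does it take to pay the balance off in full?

Installment 1: $38,365.12 +$1,190.00 interest = $39,555.12; pay $1,190.00 → $38,365.12
Installment 2: $38,365.12 +$1,190.00 interest = $39,555.12; pay $1,190.00 → $38,365.12
Installment 3: $38,365.12 +$1,190.00 interest = $39,555.12; pay $1,190.00 → $38,365.12
Installment 4: $38,365.12 +$1,190.00 interest = $39,555.12; pay $14,080.18 → $25,474.94
Installment 5: $25,474.94 +$1,190.00 interest = $26,664.94; pay $14,080.18 → $12,584.76
Installment 6: $12,584.76 +$1,190.00 interest = $13,774.76; pay $13,774.76 → $0.00
Balance reaches $0.00 in installment 6.

6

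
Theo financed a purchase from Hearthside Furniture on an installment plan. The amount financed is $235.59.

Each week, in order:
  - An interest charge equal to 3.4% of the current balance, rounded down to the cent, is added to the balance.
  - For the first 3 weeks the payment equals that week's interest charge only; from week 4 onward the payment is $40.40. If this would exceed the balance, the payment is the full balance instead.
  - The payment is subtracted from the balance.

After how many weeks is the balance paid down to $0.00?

10

Week 1: opening $235.59; interest $8.01 → $243.60; payment $8.01; balance $235.59
Week 2: opening $235.59; interest $8.01 → $243.60; payment $8.01; balance $235.59
Week 3: opening $235.59; interest $8.01 → $243.60; payment $8.01; balance $235.59
Week 4: opening $235.59; interest $8.01 → $243.60; payment $40.40; balance $203.20
Week 5: opening $203.20; interest $6.90 → $210.10; payment $40.40; balance $169.70
Week 6: opening $169.70; interest $5.76 → $175.46; payment $40.40; balance $135.06
Week 7: opening $135.06; interest $4.59 → $139.65; payment $40.40; balance $99.25
Week 8: opening $99.25; interest $3.37 → $102.62; payment $40.40; balance $62.22
Week 9: opening $62.22; interest $2.11 → $64.33; payment $40.40; balance $23.93
Week 10: opening $23.93; interest $0.81 → $24.74; payment $24.74; balance $0.00
Balance reaches $0.00 in week 10.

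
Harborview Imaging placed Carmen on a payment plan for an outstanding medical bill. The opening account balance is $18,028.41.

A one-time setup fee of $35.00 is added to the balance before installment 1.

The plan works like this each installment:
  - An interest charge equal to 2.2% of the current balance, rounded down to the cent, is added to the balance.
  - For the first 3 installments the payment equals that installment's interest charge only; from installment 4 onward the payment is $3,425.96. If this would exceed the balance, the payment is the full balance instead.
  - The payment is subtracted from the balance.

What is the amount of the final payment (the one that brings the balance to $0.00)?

$2,288.71

# | Opening | Interest | Payment | End bal
1 | $18,063.41 | $397.39 | $397.39 | $18,063.41
2 | $18,063.41 | $397.39 | $397.39 | $18,063.41
3 | $18,063.41 | $397.39 | $397.39 | $18,063.41
4 | $18,063.41 | $397.39 | $3,425.96 | $15,034.84
5 | $15,034.84 | $330.76 | $3,425.96 | $11,939.64
6 | $11,939.64 | $262.67 | $3,425.96 | $8,776.35
7 | $8,776.35 | $193.07 | $3,425.96 | $5,543.46
8 | $5,543.46 | $121.95 | $3,425.96 | $2,239.45
9 | $2,239.45 | $49.26 | $2,288.71 | $0.00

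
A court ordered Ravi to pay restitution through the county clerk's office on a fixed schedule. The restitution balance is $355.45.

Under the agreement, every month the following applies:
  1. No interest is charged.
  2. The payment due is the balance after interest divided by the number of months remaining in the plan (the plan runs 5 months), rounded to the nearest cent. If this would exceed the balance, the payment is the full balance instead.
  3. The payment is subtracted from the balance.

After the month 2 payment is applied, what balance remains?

$213.27

Month 1: $355.45 − $71.09 → $284.36
Month 2: $284.36 − $71.09 → $213.27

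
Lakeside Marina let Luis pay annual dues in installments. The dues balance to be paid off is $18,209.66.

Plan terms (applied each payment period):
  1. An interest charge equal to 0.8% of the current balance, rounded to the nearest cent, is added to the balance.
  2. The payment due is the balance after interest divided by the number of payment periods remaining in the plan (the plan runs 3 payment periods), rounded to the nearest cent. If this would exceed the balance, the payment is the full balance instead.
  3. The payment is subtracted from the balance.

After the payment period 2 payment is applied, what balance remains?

$6,167.39

Payment period 1: $18,209.66 +$145.68 interest = $18,355.34; pay $6,118.45 → $12,236.89
Payment period 2: $12,236.89 +$97.90 interest = $12,334.79; pay $6,167.40 → $6,167.39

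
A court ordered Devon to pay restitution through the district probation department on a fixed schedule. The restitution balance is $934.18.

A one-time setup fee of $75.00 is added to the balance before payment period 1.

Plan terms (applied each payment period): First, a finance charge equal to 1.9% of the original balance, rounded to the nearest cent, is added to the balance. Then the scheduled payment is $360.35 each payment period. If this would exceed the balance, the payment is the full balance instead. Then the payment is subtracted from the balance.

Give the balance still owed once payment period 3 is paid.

$0.00

Payment period 1: opening $1,009.18; interest $17.75 → $1,026.93; payment $360.35; balance $666.58
Payment period 2: opening $666.58; interest $17.75 → $684.33; payment $360.35; balance $323.98
Payment period 3: opening $323.98; interest $17.75 → $341.73; payment $341.73; balance $0.00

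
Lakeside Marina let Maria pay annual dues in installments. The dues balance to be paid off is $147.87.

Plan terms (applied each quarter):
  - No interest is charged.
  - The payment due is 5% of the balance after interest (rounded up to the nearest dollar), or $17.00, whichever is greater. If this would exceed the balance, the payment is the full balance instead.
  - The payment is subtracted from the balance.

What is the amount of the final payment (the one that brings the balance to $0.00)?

Quarter 1: opening $147.87; payment $17.00; balance $130.87
Quarter 2: opening $130.87; payment $17.00; balance $113.87
Quarter 3: opening $113.87; payment $17.00; balance $96.87
Quarter 4: opening $96.87; payment $17.00; balance $79.87
Quarter 5: opening $79.87; payment $17.00; balance $62.87
Quarter 6: opening $62.87; payment $17.00; balance $45.87
Quarter 7: opening $45.87; payment $17.00; balance $28.87
Quarter 8: opening $28.87; payment $17.00; balance $11.87
Quarter 9: opening $11.87; payment $11.87; balance $0.00

$11.87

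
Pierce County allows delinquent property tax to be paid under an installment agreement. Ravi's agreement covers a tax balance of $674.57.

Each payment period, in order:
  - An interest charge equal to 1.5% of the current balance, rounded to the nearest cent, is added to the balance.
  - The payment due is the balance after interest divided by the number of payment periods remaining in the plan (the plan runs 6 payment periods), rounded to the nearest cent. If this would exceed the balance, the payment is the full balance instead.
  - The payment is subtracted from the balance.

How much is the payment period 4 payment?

# | Opening | Interest | Payment | End bal
1 | $674.57 | $10.12 | $114.12 | $570.57
2 | $570.57 | $8.56 | $115.83 | $463.30
3 | $463.30 | $6.95 | $117.56 | $352.69
4 | $352.69 | $5.29 | $119.33 | $238.65

$119.33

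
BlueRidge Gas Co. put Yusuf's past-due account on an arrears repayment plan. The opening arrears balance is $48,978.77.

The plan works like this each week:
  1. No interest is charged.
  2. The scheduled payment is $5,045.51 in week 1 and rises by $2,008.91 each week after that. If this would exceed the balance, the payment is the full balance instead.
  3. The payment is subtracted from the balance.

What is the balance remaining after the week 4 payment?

Week 1: opening $48,978.77; payment $5,045.51; balance $43,933.26
Week 2: opening $43,933.26; payment $7,054.42; balance $36,878.84
Week 3: opening $36,878.84; payment $9,063.33; balance $27,815.51
Week 4: opening $27,815.51; payment $11,072.24; balance $16,743.27

$16,743.27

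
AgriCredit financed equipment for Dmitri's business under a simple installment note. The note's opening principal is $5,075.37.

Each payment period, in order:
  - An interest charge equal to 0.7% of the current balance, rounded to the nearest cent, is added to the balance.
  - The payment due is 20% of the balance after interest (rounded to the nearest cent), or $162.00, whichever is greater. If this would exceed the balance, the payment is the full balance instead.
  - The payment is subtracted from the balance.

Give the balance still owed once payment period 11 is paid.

$410.40

# | Opening | Interest | Payment | End bal
1 | $5,075.37 | $35.53 | $1,022.18 | $4,088.72
2 | $4,088.72 | $28.62 | $823.47 | $3,293.87
3 | $3,293.87 | $23.06 | $663.39 | $2,653.54
4 | $2,653.54 | $18.57 | $534.42 | $2,137.69
5 | $2,137.69 | $14.96 | $430.53 | $1,722.12
6 | $1,722.12 | $12.05 | $346.83 | $1,387.34
7 | $1,387.34 | $9.71 | $279.41 | $1,117.64
8 | $1,117.64 | $7.82 | $225.09 | $900.37
9 | $900.37 | $6.30 | $181.33 | $725.34
10 | $725.34 | $5.08 | $162.00 | $568.42
11 | $568.42 | $3.98 | $162.00 | $410.40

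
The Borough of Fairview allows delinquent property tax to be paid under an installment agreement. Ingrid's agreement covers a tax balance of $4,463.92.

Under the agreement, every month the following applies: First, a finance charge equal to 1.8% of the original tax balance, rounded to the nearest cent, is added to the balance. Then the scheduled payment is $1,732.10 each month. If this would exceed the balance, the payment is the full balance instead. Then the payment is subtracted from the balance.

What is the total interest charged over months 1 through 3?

Month 1: $4,463.92 +$80.35 interest = $4,544.27; pay $1,732.10 → $2,812.17
Month 2: $2,812.17 +$80.35 interest = $2,892.52; pay $1,732.10 → $1,160.42
Month 3: $1,160.42 +$80.35 interest = $1,240.77; pay $1,240.77 → $0.00
Total interest: $80.35 + $80.35 + $80.35 = $241.05

$241.05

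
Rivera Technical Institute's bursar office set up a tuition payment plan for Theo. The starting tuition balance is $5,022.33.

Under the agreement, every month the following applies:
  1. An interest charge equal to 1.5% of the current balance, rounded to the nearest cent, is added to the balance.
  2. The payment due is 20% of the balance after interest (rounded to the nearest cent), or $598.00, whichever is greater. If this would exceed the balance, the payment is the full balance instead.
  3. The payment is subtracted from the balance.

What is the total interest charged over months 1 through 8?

$302.92

Month 1: opening $5,022.33; interest $75.33 → $5,097.66; payment $1,019.53; balance $4,078.13
Month 2: opening $4,078.13; interest $61.17 → $4,139.30; payment $827.86; balance $3,311.44
Month 3: opening $3,311.44; interest $49.67 → $3,361.11; payment $672.22; balance $2,688.89
Month 4: opening $2,688.89; interest $40.33 → $2,729.22; payment $598.00; balance $2,131.22
Month 5: opening $2,131.22; interest $31.97 → $2,163.19; payment $598.00; balance $1,565.19
Month 6: opening $1,565.19; interest $23.48 → $1,588.67; payment $598.00; balance $990.67
Month 7: opening $990.67; interest $14.86 → $1,005.53; payment $598.00; balance $407.53
Month 8: opening $407.53; interest $6.11 → $413.64; payment $413.64; balance $0.00
Total interest: $75.33 + $61.17 + $49.67 + $40.33 + $31.97 + $23.48 + $14.86 + $6.11 = $302.92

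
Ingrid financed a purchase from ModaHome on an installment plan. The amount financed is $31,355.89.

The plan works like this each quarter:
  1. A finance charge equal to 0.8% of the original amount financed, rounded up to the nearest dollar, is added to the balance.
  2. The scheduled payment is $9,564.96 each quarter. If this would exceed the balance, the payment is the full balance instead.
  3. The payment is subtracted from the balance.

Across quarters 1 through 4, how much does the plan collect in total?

$32,359.89

Quarter 1: $31,355.89 +$251.00 interest = $31,606.89; pay $9,564.96 → $22,041.93
Quarter 2: $22,041.93 +$251.00 interest = $22,292.93; pay $9,564.96 → $12,727.97
Quarter 3: $12,727.97 +$251.00 interest = $12,978.97; pay $9,564.96 → $3,414.01
Quarter 4: $3,414.01 +$251.00 interest = $3,665.01; pay $3,665.01 → $0.00
Total paid: $32,359.89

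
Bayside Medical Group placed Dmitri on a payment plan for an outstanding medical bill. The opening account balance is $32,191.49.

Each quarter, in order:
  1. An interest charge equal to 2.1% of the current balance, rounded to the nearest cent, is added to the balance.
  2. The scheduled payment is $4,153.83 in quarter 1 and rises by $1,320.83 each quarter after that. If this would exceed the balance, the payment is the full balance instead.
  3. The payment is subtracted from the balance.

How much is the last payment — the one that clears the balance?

$579.94

Quarter 1: opening $32,191.49; interest $676.02 → $32,867.51; payment $4,153.83; balance $28,713.68
Quarter 2: opening $28,713.68; interest $602.99 → $29,316.67; payment $5,474.66; balance $23,842.01
Quarter 3: opening $23,842.01; interest $500.68 → $24,342.69; payment $6,795.49; balance $17,547.20
Quarter 4: opening $17,547.20; interest $368.49 → $17,915.69; payment $8,116.32; balance $9,799.37
Quarter 5: opening $9,799.37; interest $205.79 → $10,005.16; payment $9,437.15; balance $568.01
Quarter 6: opening $568.01; interest $11.93 → $579.94; payment $579.94; balance $0.00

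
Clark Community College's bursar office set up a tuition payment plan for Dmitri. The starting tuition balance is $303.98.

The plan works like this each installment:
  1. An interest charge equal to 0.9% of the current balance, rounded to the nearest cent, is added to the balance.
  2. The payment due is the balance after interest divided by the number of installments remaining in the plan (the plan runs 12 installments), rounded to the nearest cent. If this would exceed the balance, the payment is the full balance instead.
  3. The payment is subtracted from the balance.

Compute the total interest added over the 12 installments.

$18.38

Installment 1: opening $303.98; interest $2.74 → $306.72; payment $25.56; balance $281.16
Installment 2: opening $281.16; interest $2.53 → $283.69; payment $25.79; balance $257.90
Installment 3: opening $257.90; interest $2.32 → $260.22; payment $26.02; balance $234.20
Installment 4: opening $234.20; interest $2.11 → $236.31; payment $26.26; balance $210.05
Installment 5: opening $210.05; interest $1.89 → $211.94; payment $26.49; balance $185.45
Installment 6: opening $185.45; interest $1.67 → $187.12; payment $26.73; balance $160.39
Installment 7: opening $160.39; interest $1.44 → $161.83; payment $26.97; balance $134.86
Installment 8: opening $134.86; interest $1.21 → $136.07; payment $27.21; balance $108.86
Installment 9: opening $108.86; interest $0.98 → $109.84; payment $27.46; balance $82.38
Installment 10: opening $82.38; interest $0.74 → $83.12; payment $27.71; balance $55.41
Installment 11: opening $55.41; interest $0.50 → $55.91; payment $27.96; balance $27.95
Installment 12: opening $27.95; interest $0.25 → $28.20; payment $28.20; balance $0.00
Total interest: $2.74 + $2.53 + $2.32 + $2.11 + $1.89 + $1.67 + $1.44 + $1.21 + $0.98 + $0.74 + $0.50 + $0.25 = $18.38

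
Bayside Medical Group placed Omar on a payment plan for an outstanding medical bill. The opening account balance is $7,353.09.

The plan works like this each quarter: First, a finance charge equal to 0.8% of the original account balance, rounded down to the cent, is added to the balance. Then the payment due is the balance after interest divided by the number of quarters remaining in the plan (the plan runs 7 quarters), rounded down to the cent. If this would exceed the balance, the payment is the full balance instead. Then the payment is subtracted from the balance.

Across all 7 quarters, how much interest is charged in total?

$411.74

Quarter 1: $7,353.09 +$58.82 interest = $7,411.91; pay $1,058.84 → $6,353.07
Quarter 2: $6,353.07 +$58.82 interest = $6,411.89; pay $1,068.64 → $5,343.25
Quarter 3: $5,343.25 +$58.82 interest = $5,402.07; pay $1,080.41 → $4,321.66
Quarter 4: $4,321.66 +$58.82 interest = $4,380.48; pay $1,095.12 → $3,285.36
Quarter 5: $3,285.36 +$58.82 interest = $3,344.18; pay $1,114.72 → $2,229.46
Quarter 6: $2,229.46 +$58.82 interest = $2,288.28; pay $1,144.14 → $1,144.14
Quarter 7: $1,144.14 +$58.82 interest = $1,202.96; pay $1,202.96 → $0.00
Total interest: $58.82 + $58.82 + $58.82 + $58.82 + $58.82 + $58.82 + $58.82 = $411.74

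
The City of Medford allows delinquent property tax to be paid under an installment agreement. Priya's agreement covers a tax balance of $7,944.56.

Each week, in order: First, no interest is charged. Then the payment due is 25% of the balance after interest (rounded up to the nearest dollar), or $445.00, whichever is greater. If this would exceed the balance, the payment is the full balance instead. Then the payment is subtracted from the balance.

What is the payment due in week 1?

Week 1: $7,944.56 − $1,987.00 → $5,957.56

$1,987.00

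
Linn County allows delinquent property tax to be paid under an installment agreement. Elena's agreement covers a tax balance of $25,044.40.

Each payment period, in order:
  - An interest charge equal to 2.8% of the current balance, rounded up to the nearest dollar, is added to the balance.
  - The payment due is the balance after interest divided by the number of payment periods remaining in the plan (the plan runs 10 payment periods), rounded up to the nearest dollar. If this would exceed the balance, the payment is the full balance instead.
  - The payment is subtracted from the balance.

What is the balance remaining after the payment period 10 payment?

Payment period 1: $25,044.40 +$702.00 interest = $25,746.40; pay $2,575.00 → $23,171.40
Payment period 2: $23,171.40 +$649.00 interest = $23,820.40; pay $2,647.00 → $21,173.40
Payment period 3: $21,173.40 +$593.00 interest = $21,766.40; pay $2,721.00 → $19,045.40
Payment period 4: $19,045.40 +$534.00 interest = $19,579.40; pay $2,798.00 → $16,781.40
Payment period 5: $16,781.40 +$470.00 interest = $17,251.40; pay $2,876.00 → $14,375.40
Payment period 6: $14,375.40 +$403.00 interest = $14,778.40; pay $2,956.00 → $11,822.40
Payment period 7: $11,822.40 +$332.00 interest = $12,154.40; pay $3,039.00 → $9,115.40
Payment period 8: $9,115.40 +$256.00 interest = $9,371.40; pay $3,124.00 → $6,247.40
Payment period 9: $6,247.40 +$175.00 interest = $6,422.40; pay $3,212.00 → $3,210.40
Payment period 10: $3,210.40 +$90.00 interest = $3,300.40; pay $3,300.40 → $0.00

$0.00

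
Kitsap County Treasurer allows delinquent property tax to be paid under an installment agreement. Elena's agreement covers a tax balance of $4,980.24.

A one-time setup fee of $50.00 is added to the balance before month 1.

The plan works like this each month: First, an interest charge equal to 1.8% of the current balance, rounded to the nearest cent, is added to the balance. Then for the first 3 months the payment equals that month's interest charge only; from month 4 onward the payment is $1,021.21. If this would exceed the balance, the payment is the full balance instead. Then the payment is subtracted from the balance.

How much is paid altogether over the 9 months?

Month 1: opening $5,030.24; interest $90.54 → $5,120.78; payment $90.54; balance $5,030.24
Month 2: opening $5,030.24; interest $90.54 → $5,120.78; payment $90.54; balance $5,030.24
Month 3: opening $5,030.24; interest $90.54 → $5,120.78; payment $90.54; balance $5,030.24
Month 4: opening $5,030.24; interest $90.54 → $5,120.78; payment $1,021.21; balance $4,099.57
Month 5: opening $4,099.57; interest $73.79 → $4,173.36; payment $1,021.21; balance $3,152.15
Month 6: opening $3,152.15; interest $56.74 → $3,208.89; payment $1,021.21; balance $2,187.68
Month 7: opening $2,187.68; interest $39.38 → $2,227.06; payment $1,021.21; balance $1,205.85
Month 8: opening $1,205.85; interest $21.71 → $1,227.56; payment $1,021.21; balance $206.35
Month 9: opening $206.35; interest $3.71 → $210.06; payment $210.06; balance $0.00
Total paid: $5,587.73

$5,587.73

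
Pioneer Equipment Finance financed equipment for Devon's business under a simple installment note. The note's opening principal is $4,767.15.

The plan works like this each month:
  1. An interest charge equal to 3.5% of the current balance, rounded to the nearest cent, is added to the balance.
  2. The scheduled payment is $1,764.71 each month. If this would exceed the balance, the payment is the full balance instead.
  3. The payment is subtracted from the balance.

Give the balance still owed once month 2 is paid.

# | Opening | Interest | Payment | End bal
1 | $4,767.15 | $166.85 | $1,764.71 | $3,169.29
2 | $3,169.29 | $110.93 | $1,764.71 | $1,515.51

$1,515.51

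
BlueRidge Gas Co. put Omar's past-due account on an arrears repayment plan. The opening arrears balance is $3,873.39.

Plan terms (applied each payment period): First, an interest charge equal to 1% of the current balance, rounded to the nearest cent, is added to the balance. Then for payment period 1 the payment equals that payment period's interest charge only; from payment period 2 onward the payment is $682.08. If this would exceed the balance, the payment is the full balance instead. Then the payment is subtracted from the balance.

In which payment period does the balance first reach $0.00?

# | Opening | Interest | Payment | End bal
1 | $3,873.39 | $38.73 | $38.73 | $3,873.39
2 | $3,873.39 | $38.73 | $682.08 | $3,230.04
3 | $3,230.04 | $32.30 | $682.08 | $2,580.26
4 | $2,580.26 | $25.80 | $682.08 | $1,923.98
5 | $1,923.98 | $19.24 | $682.08 | $1,261.14
6 | $1,261.14 | $12.61 | $682.08 | $591.67
7 | $591.67 | $5.92 | $597.59 | $0.00
Balance reaches $0.00 in payment period 7.

7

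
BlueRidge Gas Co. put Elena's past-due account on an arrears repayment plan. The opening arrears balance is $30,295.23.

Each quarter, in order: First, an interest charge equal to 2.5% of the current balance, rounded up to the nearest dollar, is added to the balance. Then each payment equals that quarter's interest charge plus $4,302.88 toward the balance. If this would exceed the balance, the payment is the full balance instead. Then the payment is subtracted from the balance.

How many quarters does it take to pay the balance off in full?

8

# | Opening | Interest | Payment | End bal
1 | $30,295.23 | $758.00 | $5,060.88 | $25,992.35
2 | $25,992.35 | $650.00 | $4,952.88 | $21,689.47
3 | $21,689.47 | $543.00 | $4,845.88 | $17,386.59
4 | $17,386.59 | $435.00 | $4,737.88 | $13,083.71
5 | $13,083.71 | $328.00 | $4,630.88 | $8,780.83
6 | $8,780.83 | $220.00 | $4,522.88 | $4,477.95
7 | $4,477.95 | $112.00 | $4,414.88 | $175.07
8 | $175.07 | $5.00 | $180.07 | $0.00
Balance reaches $0.00 in quarter 8.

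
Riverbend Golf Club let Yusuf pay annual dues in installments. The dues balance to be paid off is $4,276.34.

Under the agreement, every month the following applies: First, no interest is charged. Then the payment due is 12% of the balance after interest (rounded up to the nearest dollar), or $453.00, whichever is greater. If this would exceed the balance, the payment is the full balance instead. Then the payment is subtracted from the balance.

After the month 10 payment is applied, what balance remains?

# | Opening | Payment | End bal
1 | $4,276.34 | $514.00 | $3,762.34
2 | $3,762.34 | $453.00 | $3,309.34
3 | $3,309.34 | $453.00 | $2,856.34
4 | $2,856.34 | $453.00 | $2,403.34
5 | $2,403.34 | $453.00 | $1,950.34
6 | $1,950.34 | $453.00 | $1,497.34
7 | $1,497.34 | $453.00 | $1,044.34
8 | $1,044.34 | $453.00 | $591.34
9 | $591.34 | $453.00 | $138.34
10 | $138.34 | $138.34 | $0.00

$0.00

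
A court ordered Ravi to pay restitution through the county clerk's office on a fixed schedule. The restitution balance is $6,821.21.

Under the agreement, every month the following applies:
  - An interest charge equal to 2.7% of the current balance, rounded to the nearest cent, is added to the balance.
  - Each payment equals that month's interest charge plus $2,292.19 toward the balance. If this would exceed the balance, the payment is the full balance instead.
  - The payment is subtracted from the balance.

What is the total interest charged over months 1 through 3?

Month 1: opening $6,821.21; interest $184.17 → $7,005.38; payment $2,476.36; balance $4,529.02
Month 2: opening $4,529.02; interest $122.28 → $4,651.30; payment $2,414.47; balance $2,236.83
Month 3: opening $2,236.83; interest $60.39 → $2,297.22; payment $2,297.22; balance $0.00
Total interest: $184.17 + $122.28 + $60.39 = $366.84

$366.84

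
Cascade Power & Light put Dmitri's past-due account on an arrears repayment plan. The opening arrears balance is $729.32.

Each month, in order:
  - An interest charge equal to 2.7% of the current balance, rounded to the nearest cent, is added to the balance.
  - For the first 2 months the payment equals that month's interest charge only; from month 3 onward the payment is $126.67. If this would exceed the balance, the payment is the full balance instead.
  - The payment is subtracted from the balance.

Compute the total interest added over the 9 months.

# | Opening | Interest | Payment | End bal
1 | $729.32 | $19.69 | $19.69 | $729.32
2 | $729.32 | $19.69 | $19.69 | $729.32
3 | $729.32 | $19.69 | $126.67 | $622.34
4 | $622.34 | $16.80 | $126.67 | $512.47
5 | $512.47 | $13.84 | $126.67 | $399.64
6 | $399.64 | $10.79 | $126.67 | $283.76
7 | $283.76 | $7.66 | $126.67 | $164.75
8 | $164.75 | $4.45 | $126.67 | $42.53
9 | $42.53 | $1.15 | $43.68 | $0.00
Total interest: $19.69 + $19.69 + $19.69 + $16.80 + $13.84 + $10.79 + $7.66 + $4.45 + $1.15 = $113.76

$113.76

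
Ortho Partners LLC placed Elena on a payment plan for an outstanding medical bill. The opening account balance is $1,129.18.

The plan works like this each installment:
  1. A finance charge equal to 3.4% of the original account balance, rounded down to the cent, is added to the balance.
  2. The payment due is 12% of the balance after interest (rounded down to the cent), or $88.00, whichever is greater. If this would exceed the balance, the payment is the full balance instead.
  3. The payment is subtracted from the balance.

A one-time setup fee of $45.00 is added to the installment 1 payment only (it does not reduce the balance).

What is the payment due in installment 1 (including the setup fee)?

# | Opening | Interest | Payment | Fee | End bal
1 | $1,129.18 | $38.39 | $140.10 | $45.00 | $1,027.47

$185.10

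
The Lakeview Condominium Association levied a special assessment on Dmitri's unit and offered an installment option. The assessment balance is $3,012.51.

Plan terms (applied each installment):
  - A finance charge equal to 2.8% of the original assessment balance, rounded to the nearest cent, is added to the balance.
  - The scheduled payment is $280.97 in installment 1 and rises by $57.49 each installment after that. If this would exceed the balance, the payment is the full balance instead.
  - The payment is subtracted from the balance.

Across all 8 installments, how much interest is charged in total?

$674.80

Installment 1: $3,012.51 +$84.35 interest = $3,096.86; pay $280.97 → $2,815.89
Installment 2: $2,815.89 +$84.35 interest = $2,900.24; pay $338.46 → $2,561.78
Installment 3: $2,561.78 +$84.35 interest = $2,646.13; pay $395.95 → $2,250.18
Installment 4: $2,250.18 +$84.35 interest = $2,334.53; pay $453.44 → $1,881.09
Installment 5: $1,881.09 +$84.35 interest = $1,965.44; pay $510.93 → $1,454.51
Installment 6: $1,454.51 +$84.35 interest = $1,538.86; pay $568.42 → $970.44
Installment 7: $970.44 +$84.35 interest = $1,054.79; pay $625.91 → $428.88
Installment 8: $428.88 +$84.35 interest = $513.23; pay $513.23 → $0.00
Total interest: $84.35 + $84.35 + $84.35 + $84.35 + $84.35 + $84.35 + $84.35 + $84.35 = $674.80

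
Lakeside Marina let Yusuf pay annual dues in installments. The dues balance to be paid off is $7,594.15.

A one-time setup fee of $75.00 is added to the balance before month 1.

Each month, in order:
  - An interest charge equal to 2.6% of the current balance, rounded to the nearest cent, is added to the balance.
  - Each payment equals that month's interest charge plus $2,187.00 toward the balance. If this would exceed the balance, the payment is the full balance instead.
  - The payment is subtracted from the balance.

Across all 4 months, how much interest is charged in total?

$456.42

Month 1: opening $7,669.15; interest $199.40 → $7,868.55; payment $2,386.40; balance $5,482.15
Month 2: opening $5,482.15; interest $142.54 → $5,624.69; payment $2,329.54; balance $3,295.15
Month 3: opening $3,295.15; interest $85.67 → $3,380.82; payment $2,272.67; balance $1,108.15
Month 4: opening $1,108.15; interest $28.81 → $1,136.96; payment $1,136.96; balance $0.00
Total interest: $199.40 + $142.54 + $85.67 + $28.81 = $456.42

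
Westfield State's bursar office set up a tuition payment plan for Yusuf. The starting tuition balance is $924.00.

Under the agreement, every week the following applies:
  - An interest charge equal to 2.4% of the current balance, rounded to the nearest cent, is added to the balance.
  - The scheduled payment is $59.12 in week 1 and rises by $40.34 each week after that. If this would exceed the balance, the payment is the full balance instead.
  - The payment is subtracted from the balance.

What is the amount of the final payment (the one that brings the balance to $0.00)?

$65.32

# | Opening | Interest | Payment | End bal
1 | $924.00 | $22.18 | $59.12 | $887.06
2 | $887.06 | $21.29 | $99.46 | $808.89
3 | $808.89 | $19.41 | $139.80 | $688.50
4 | $688.50 | $16.52 | $180.14 | $524.88
5 | $524.88 | $12.60 | $220.48 | $317.00
6 | $317.00 | $7.61 | $260.82 | $63.79
7 | $63.79 | $1.53 | $65.32 | $0.00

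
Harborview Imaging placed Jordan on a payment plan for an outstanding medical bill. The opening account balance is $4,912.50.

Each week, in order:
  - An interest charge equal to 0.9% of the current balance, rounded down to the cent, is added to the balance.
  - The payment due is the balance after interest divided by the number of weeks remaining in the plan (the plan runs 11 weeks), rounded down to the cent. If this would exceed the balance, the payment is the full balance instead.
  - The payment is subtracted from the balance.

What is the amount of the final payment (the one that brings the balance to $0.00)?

$492.85

Week 1: opening $4,912.50; interest $44.21 → $4,956.71; payment $450.61; balance $4,506.10
Week 2: opening $4,506.10; interest $40.55 → $4,546.65; payment $454.66; balance $4,091.99
Week 3: opening $4,091.99; interest $36.82 → $4,128.81; payment $458.75; balance $3,670.06
Week 4: opening $3,670.06; interest $33.03 → $3,703.09; payment $462.88; balance $3,240.21
Week 5: opening $3,240.21; interest $29.16 → $3,269.37; payment $467.05; balance $2,802.32
Week 6: opening $2,802.32; interest $25.22 → $2,827.54; payment $471.25; balance $2,356.29
Week 7: opening $2,356.29; interest $21.20 → $2,377.49; payment $475.49; balance $1,902.00
Week 8: opening $1,902.00; interest $17.11 → $1,919.11; payment $479.77; balance $1,439.34
Week 9: opening $1,439.34; interest $12.95 → $1,452.29; payment $484.09; balance $968.20
Week 10: opening $968.20; interest $8.71 → $976.91; payment $488.45; balance $488.46
Week 11: opening $488.46; interest $4.39 → $492.85; payment $492.85; balance $0.00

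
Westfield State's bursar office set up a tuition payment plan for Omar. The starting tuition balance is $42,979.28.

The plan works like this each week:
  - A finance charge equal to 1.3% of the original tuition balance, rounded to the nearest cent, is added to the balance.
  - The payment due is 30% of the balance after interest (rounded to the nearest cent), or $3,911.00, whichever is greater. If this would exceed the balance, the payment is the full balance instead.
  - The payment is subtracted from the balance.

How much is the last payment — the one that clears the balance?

Week 1: $42,979.28 +$558.73 interest = $43,538.01; pay $13,061.40 → $30,476.61
Week 2: $30,476.61 +$558.73 interest = $31,035.34; pay $9,310.60 → $21,724.74
Week 3: $21,724.74 +$558.73 interest = $22,283.47; pay $6,685.04 → $15,598.43
Week 4: $15,598.43 +$558.73 interest = $16,157.16; pay $4,847.15 → $11,310.01
Week 5: $11,310.01 +$558.73 interest = $11,868.74; pay $3,911.00 → $7,957.74
Week 6: $7,957.74 +$558.73 interest = $8,516.47; pay $3,911.00 → $4,605.47
Week 7: $4,605.47 +$558.73 interest = $5,164.20; pay $3,911.00 → $1,253.20
Week 8: $1,253.20 +$558.73 interest = $1,811.93; pay $1,811.93 → $0.00

$1,811.93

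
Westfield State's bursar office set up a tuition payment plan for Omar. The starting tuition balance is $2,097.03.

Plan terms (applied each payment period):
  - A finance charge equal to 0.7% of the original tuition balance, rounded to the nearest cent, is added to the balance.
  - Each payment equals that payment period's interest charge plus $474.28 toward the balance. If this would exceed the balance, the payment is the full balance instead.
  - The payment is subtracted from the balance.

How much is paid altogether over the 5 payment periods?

# | Opening | Interest | Payment | End bal
1 | $2,097.03 | $14.68 | $488.96 | $1,622.75
2 | $1,622.75 | $14.68 | $488.96 | $1,148.47
3 | $1,148.47 | $14.68 | $488.96 | $674.19
4 | $674.19 | $14.68 | $488.96 | $199.91
5 | $199.91 | $14.68 | $214.59 | $0.00
Total paid: $2,170.43

$2,170.43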